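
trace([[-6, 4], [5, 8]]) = 2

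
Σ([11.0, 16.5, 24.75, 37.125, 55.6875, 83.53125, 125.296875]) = 11.0 + 16.5 + 24.75 + 37.125 + 55.6875 + 83.53125 + 125.296875
= 353.890625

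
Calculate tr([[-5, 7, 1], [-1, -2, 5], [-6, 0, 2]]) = diagonal: (-5) + (-2) + 2
= -5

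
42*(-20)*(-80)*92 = 6182400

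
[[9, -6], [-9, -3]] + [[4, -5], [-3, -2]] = [[13, -11], [-12, -5]]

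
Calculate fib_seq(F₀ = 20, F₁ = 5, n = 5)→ [20, 5, 25, 30, 55]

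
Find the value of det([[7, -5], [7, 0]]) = (7)*(0) - (-5)*(7)
= 35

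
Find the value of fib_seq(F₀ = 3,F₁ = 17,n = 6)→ F_2 = F_1 + F_0 = 20
F_3 = F_2 + F_1 = 37
F_4 = F_3 + F_2 = 57
...
= [3, 17, 20, 37, 57, 94]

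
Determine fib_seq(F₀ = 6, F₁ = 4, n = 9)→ F_2 = F_1 + F_0 = 10
F_3 = F_2 + F_1 = 14
F_4 = F_3 + F_2 = 24
...
= [6, 4, 10, 14, 24, 38, 62, 100, 162]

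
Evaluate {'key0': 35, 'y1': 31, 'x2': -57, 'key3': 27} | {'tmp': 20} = {'key0': 35, 'y1': 31, 'x2': -57, 'key3': 27, 'tmp': 20}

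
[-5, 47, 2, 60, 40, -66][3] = 60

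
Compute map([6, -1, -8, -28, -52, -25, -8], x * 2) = 6*2=12, -1*2=-2, -8*2=-16, -28*2=-56, -52*2=-104, -25*2=-50, -8*2=-16
= [12, -2, -16, -56, -104, -50, -16]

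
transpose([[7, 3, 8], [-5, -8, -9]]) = [[7, -5], [3, -8], [8, -9]]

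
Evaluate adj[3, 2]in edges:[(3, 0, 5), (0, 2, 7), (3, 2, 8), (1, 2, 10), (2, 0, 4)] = 8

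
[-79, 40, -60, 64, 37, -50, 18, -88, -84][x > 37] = keep x where x > 37: -79✗, 40✓, -60✗, 64✓, 37✗, -50✗, 18✗, -88✗, -84✗
= [40, 64]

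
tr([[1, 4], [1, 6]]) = 7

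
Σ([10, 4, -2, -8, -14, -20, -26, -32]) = -88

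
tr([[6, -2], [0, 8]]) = 14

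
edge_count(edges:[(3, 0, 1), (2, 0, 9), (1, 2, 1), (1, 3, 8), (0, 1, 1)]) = 5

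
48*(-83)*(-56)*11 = 2454144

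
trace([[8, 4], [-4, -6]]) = 2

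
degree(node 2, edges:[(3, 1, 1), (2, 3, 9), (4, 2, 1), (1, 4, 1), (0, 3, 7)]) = incident: (2,3), (4,2)
= 2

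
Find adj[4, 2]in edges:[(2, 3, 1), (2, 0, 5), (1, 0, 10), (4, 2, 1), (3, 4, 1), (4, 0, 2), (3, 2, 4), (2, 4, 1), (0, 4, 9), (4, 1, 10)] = 1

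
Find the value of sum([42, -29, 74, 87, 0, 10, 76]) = 260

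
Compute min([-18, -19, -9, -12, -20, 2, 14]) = -20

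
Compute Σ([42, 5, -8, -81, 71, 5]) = 42 + 5 + (-8) + (-81) + 71 + 5
= 34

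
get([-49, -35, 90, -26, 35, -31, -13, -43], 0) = -49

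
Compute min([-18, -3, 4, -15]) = -18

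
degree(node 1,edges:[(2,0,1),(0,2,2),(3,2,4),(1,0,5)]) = incident: (1,0)
= 1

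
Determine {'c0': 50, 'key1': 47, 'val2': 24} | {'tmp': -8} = {'c0': 50, 'key1': 47, 'val2': 24, 'tmp': -8}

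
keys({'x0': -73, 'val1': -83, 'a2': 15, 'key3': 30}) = ['x0', 'val1', 'a2', 'key3']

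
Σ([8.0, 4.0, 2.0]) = 14.0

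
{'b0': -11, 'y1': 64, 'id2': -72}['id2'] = -72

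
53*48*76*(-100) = -19334400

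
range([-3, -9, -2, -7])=7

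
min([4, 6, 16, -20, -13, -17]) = -20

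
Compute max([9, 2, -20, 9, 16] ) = 16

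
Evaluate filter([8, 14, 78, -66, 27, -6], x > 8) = [14, 78, 27]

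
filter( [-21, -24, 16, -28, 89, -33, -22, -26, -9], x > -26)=keep x where x > -26: -21✓, -24✓, 16✓, -28✗, 89✓, -33✗, -22✓, -26✗, -9✓
= [-21, -24, 16, 89, -22, -9]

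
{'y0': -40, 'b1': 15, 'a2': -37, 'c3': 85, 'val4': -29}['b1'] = 15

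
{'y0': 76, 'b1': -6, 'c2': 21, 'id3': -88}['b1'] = -6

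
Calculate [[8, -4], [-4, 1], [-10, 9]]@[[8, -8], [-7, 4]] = [[92, -80], [-39, 36], [-143, 116]]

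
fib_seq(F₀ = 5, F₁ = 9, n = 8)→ F_2 = F_1 + F_0 = 14
F_3 = F_2 + F_1 = 23
F_4 = F_3 + F_2 = 37
...
= [5, 9, 14, 23, 37, 60, 97, 157]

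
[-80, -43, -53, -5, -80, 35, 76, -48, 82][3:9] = [-5, -80, 35, 76, -48, 82]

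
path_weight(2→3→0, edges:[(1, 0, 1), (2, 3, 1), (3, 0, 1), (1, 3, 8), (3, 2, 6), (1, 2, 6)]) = 2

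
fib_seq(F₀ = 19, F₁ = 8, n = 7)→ [19, 8, 27, 35, 62, 97, 159]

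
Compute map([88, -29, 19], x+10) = [98, -19, 29]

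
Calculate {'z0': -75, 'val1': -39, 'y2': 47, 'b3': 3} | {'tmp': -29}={'z0': -75, 'val1': -39, 'y2': 47, 'b3': 3, 'tmp': -29}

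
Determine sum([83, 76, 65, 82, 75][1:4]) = slice → [76, 65, 82]
76 + 65 + 82
= 223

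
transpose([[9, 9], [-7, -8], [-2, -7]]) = [[9, -7, -2], [9, -8, -7]]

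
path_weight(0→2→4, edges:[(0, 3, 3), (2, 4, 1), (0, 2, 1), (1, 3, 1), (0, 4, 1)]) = 2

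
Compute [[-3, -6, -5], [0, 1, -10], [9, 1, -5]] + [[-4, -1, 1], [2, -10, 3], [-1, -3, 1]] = [[-7, -7, -4], [2, -9, -7], [8, -2, -4]]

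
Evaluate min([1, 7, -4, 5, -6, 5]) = -6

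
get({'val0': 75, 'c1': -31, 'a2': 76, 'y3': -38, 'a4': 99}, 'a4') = 99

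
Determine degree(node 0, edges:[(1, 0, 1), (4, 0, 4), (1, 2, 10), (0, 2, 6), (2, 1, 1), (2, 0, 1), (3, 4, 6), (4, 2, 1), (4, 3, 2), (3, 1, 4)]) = incident: (1,0), (4,0), (0,2), (2,0)
= 4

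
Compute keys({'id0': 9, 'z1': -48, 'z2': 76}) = ['id0', 'z1', 'z2']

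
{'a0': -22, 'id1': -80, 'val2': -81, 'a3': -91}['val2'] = -81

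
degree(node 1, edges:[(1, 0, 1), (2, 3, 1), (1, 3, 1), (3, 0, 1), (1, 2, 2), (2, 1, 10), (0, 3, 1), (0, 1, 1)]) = incident: (1,0), (1,3), (1,2), (2,1), (0,1)
= 5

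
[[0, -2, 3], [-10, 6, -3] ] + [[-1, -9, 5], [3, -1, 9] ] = [[-1, -11, 8], [-7, 5, 6]]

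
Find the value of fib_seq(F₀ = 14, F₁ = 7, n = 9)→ [14, 7, 21, 28, 49, 77, 126, 203, 329]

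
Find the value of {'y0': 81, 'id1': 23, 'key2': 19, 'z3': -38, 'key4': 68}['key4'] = 68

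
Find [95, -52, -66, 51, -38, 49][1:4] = [-52, -66, 51]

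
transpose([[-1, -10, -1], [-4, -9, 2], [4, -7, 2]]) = [[-1, -4, 4], [-10, -9, -7], [-1, 2, 2]]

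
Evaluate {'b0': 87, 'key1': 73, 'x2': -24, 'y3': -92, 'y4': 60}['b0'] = 87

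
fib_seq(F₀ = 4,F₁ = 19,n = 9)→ [4, 19, 23, 42, 65, 107, 172, 279, 451]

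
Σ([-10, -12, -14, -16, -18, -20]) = -90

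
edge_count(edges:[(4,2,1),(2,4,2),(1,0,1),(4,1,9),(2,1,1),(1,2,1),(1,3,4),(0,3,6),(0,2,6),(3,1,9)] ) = 10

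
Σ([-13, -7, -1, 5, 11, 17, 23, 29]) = (-13) + (-7) + (-1) + 5 + 11 + 17 + 23 + 29
= 64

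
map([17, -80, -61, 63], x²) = (17)²=289, (-80)²=6400, (-61)²=3721, (63)²=3969
= [289, 6400, 3721, 3969]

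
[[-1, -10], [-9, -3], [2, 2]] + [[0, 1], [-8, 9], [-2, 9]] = [[-1, -9], [-17, 6], [0, 11]]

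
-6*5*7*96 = -20160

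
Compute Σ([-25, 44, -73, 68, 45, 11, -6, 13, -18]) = (-25) + 44 + (-73) + 68 + 45 + 11 + (-6) + 13 + (-18)
= 59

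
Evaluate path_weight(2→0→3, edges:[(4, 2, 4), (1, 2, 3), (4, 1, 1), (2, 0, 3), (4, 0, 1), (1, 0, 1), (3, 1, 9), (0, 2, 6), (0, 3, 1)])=w(2→0)=3 + w(0→3)=1
= 4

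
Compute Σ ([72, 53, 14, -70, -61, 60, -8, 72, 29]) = 161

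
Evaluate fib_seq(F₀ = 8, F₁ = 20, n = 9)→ [8, 20, 28, 48, 76, 124, 200, 324, 524]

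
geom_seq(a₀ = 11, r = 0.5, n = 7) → [11.0, 5.5, 2.75, 1.375, 0.6875, 0.34375, 0.171875]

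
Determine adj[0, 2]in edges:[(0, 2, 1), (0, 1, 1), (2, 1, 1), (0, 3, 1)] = 1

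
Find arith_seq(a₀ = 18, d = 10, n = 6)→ a_0 = 18 + 0*10 = 18
a_1 = 18 + 1*10 = 28
a_2 = 18 + 2*10 = 38
...
= [18, 28, 38, 48, 58, 68]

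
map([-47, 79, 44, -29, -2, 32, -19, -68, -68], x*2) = -47*2=-94, 79*2=158, 44*2=88, -29*2=-58, -2*2=-4, 32*2=64, -19*2=-38, -68*2=-136, -68*2=-136
= [-94, 158, 88, -58, -4, 64, -38, -136, -136]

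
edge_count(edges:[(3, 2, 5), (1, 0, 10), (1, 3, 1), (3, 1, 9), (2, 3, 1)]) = 5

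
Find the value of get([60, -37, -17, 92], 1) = -37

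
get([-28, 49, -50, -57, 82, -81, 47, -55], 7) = -55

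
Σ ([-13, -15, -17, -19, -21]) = (-13) + (-15) + (-17) + (-19) + (-21)
= -85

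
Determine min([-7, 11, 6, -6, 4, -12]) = -12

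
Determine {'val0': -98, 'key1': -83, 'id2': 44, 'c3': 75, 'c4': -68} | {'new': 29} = {'val0': -98, 'key1': -83, 'id2': 44, 'c3': 75, 'c4': -68, 'new': 29}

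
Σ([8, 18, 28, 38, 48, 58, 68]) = 8 + 18 + 28 + 38 + 48 + 58 + 68
= 266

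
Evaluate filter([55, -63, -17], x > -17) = keep x where x > -17: 55✓, -63✗, -17✗
= [55]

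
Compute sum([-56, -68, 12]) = -112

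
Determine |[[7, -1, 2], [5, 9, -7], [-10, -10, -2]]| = -616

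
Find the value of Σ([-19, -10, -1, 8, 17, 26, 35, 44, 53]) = (-19) + (-10) + (-1) + 8 + 17 + 26 + 35 + 44 + 53
= 153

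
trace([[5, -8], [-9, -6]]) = -1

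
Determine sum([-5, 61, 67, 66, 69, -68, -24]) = (-5) + 61 + 67 + 66 + 69 + (-68) + (-24)
= 166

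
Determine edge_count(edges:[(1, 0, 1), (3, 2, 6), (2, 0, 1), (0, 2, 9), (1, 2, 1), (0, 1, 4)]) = 6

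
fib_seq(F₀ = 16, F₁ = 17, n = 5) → F_2 = F_1 + F_0 = 33
F_3 = F_2 + F_1 = 50
F_4 = F_3 + F_2 = 83
= [16, 17, 33, 50, 83]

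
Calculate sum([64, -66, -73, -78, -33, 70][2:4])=slice → [-73, -78]
(-73) + (-78)
= -151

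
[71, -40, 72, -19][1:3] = [-40, 72]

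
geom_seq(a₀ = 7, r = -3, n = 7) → [7, -21, 63, -189, 567, -1701, 5103]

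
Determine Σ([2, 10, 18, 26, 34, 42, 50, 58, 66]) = 306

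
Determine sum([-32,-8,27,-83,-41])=-137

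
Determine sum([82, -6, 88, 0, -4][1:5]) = 78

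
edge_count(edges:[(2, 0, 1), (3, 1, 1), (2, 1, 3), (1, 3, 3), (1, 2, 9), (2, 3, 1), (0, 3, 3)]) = 7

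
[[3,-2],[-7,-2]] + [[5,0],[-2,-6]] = [[8, -2], [-9, -8]]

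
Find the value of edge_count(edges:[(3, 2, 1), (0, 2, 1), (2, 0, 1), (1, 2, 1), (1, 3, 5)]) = 5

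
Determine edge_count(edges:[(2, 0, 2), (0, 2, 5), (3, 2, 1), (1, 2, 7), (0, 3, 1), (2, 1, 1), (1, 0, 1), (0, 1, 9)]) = 8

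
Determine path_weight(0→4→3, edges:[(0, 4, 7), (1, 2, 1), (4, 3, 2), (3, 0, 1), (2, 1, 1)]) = 9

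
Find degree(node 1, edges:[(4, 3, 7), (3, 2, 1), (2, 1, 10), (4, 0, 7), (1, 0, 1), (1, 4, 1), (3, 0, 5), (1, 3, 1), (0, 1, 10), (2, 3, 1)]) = 5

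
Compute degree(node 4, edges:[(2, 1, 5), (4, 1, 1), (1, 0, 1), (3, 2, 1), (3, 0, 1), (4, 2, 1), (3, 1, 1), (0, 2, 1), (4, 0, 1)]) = 3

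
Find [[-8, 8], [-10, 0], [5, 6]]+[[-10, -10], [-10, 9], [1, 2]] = [[-18, -2], [-20, 9], [6, 8]]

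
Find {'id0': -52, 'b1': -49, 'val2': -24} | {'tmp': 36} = {'id0': -52, 'b1': -49, 'val2': -24, 'tmp': 36}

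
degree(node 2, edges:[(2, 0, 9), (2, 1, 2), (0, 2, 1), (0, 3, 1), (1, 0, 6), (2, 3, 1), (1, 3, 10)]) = 4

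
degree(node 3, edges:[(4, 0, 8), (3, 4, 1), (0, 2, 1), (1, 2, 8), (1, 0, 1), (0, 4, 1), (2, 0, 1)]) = 1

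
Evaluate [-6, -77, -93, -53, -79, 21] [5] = 21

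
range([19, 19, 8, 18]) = 11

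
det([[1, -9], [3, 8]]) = 35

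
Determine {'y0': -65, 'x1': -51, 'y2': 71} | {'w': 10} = {'y0': -65, 'x1': -51, 'y2': 71, 'w': 10}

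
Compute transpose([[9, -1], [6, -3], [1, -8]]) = [[9, 6, 1], [-1, -3, -8]]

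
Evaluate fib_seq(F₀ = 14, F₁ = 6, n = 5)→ F_2 = F_1 + F_0 = 20
F_3 = F_2 + F_1 = 26
F_4 = F_3 + F_2 = 46
= [14, 6, 20, 26, 46]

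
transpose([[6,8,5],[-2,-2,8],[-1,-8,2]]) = [[6, -2, -1], [8, -2, -8], [5, 8, 2]]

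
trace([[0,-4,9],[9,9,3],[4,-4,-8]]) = 1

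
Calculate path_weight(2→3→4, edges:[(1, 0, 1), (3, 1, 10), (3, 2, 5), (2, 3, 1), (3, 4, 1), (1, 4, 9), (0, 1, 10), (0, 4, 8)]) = 2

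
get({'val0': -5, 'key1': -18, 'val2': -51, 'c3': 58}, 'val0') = -5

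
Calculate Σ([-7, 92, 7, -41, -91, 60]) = (-7) + 92 + 7 + (-41) + (-91) + 60
= 20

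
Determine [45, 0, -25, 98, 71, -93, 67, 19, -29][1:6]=[0, -25, 98, 71, -93]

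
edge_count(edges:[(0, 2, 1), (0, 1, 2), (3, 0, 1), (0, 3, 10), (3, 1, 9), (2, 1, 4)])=6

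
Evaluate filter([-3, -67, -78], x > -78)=[-3, -67]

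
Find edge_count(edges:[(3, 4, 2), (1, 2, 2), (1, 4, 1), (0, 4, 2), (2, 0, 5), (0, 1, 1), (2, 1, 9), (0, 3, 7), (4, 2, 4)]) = 9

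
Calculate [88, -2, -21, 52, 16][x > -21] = [88, -2, 52, 16]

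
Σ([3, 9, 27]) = 3 + 9 + 27
= 39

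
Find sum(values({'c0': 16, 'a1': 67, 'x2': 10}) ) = 93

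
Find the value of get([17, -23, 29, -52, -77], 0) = 17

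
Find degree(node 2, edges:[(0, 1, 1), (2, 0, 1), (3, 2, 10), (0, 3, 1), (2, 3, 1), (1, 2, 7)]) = 4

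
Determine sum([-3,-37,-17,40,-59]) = (-3) + (-37) + (-17) + 40 + (-59)
= -76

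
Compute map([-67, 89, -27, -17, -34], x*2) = -67*2=-134, 89*2=178, -27*2=-54, -17*2=-34, -34*2=-68
= [-134, 178, -54, -34, -68]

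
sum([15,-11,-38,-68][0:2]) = slice → [15, -11]
15 + (-11)
= 4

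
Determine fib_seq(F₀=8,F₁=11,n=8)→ F_2 = F_1 + F_0 = 19
F_3 = F_2 + F_1 = 30
F_4 = F_3 + F_2 = 49
...
= [8, 11, 19, 30, 49, 79, 128, 207]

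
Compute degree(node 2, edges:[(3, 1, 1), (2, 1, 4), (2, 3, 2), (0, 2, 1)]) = 3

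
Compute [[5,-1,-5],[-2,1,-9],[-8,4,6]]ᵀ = [[5, -2, -8], [-1, 1, 4], [-5, -9, 6]]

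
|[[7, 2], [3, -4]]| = (7)*(-4) - (2)*(3)
= -34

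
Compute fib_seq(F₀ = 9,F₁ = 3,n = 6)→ F_2 = F_1 + F_0 = 12
F_3 = F_2 + F_1 = 15
F_4 = F_3 + F_2 = 27
...
= [9, 3, 12, 15, 27, 42]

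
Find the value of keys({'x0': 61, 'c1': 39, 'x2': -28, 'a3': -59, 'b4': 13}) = ['x0', 'c1', 'x2', 'a3', 'b4']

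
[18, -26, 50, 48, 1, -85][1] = -26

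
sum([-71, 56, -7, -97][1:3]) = slice → [56, -7]
56 + (-7)
= 49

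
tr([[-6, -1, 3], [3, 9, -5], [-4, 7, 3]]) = 6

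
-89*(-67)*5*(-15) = -447225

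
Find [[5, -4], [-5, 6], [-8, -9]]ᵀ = [[5, -5, -8], [-4, 6, -9]]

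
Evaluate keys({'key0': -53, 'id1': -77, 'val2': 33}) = ['key0', 'id1', 'val2']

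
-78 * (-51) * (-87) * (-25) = 8652150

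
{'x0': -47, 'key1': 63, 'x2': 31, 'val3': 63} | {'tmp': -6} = {'x0': -47, 'key1': 63, 'x2': 31, 'val3': 63, 'tmp': -6}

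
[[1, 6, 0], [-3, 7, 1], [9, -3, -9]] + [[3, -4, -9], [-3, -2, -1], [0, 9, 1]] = [[4, 2, -9], [-6, 5, 0], [9, 6, -8]]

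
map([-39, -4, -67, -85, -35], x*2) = -39*2=-78, -4*2=-8, -67*2=-134, -85*2=-170, -35*2=-70
= [-78, -8, -134, -170, -70]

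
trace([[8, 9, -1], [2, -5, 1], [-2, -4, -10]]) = -7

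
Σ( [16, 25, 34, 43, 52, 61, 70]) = 301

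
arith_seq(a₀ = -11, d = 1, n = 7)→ a_0 = -11 + 0*1 = -11
a_1 = -11 + 1*1 = -10
a_2 = -11 + 2*1 = -9
...
= [-11, -10, -9, -8, -7, -6, -5]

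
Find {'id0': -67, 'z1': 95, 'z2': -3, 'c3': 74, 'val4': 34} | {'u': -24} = {'id0': -67, 'z1': 95, 'z2': -3, 'c3': 74, 'val4': 34, 'u': -24}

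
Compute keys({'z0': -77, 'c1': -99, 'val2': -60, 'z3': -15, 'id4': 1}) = ['z0', 'c1', 'val2', 'z3', 'id4']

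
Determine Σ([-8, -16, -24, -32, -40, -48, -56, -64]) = (-8) + (-16) + (-24) + (-32) + (-40) + (-48) + (-56) + (-64)
= -288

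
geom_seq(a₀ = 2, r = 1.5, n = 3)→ a_0 = 2*1.5^0 = 2.0
a_1 = 2*1.5^1 = 3.0
a_2 = 2*1.5^2 = 4.5
= [2.0, 3.0, 4.5]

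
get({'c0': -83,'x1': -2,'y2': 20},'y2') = 20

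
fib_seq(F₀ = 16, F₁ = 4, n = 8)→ F_2 = F_1 + F_0 = 20
F_3 = F_2 + F_1 = 24
F_4 = F_3 + F_2 = 44
...
= [16, 4, 20, 24, 44, 68, 112, 180]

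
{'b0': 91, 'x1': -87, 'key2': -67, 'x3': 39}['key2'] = -67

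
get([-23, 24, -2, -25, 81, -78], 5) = -78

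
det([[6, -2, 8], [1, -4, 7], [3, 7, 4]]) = (1)*(6)*det([[-4, 7], [7, 4]]) + (-1)*(-2)*det([[1, 7], [3, 4]]) + (1)*(8)*det([[1, -4], [3, 7]])
= -390 + -34 + 152
= -272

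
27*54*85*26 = 3222180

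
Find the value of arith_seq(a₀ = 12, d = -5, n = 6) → [12, 7, 2, -3, -8, -13]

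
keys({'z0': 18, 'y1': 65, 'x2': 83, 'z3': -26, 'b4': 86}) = ['z0', 'y1', 'x2', 'z3', 'b4']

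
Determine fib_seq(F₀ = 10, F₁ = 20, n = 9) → [10, 20, 30, 50, 80, 130, 210, 340, 550]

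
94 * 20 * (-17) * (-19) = 607240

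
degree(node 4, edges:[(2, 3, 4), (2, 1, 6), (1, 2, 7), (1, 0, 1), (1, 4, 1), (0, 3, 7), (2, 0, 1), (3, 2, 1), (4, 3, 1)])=2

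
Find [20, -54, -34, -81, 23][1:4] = [-54, -34, -81]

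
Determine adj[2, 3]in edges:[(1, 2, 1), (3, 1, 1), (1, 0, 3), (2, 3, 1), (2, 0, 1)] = 1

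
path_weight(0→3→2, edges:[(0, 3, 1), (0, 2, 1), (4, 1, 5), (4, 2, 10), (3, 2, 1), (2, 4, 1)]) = w(0→3)=1 + w(3→2)=1
= 2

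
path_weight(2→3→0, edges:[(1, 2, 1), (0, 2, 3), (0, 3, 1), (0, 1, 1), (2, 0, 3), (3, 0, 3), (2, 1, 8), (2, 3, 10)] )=13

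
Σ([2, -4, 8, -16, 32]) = 2 + -4 + 8 + -16 + 32
= 22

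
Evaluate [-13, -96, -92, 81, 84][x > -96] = keep x where x > -96: -13✓, -96✗, -92✓, 81✓, 84✓
= [-13, -92, 81, 84]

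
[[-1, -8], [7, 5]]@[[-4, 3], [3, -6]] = [[-20, 45], [-13, -9]]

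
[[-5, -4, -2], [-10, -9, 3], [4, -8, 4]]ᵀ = [[-5, -10, 4], [-4, -9, -8], [-2, 3, 4]]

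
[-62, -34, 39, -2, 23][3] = -2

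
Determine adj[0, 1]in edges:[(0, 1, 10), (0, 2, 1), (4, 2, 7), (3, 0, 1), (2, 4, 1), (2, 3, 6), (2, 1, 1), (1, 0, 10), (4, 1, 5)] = 10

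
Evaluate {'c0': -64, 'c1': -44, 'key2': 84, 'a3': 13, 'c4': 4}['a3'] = 13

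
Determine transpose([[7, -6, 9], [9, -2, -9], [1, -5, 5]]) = [[7, 9, 1], [-6, -2, -5], [9, -9, 5]]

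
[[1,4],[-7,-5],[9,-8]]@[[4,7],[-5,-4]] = C[0][0] = (1)*(4) + (4)*(-5) = -16
C[0][1] = (1)*(7) + (4)*(-4) = -9
C[1][0] = (-7)*(4) + (-5)*(-5) = -3
C[1][1] = (-7)*(7) + (-5)*(-4) = -29
C[2][0] = (9)*(4) + (-8)*(-5) = 76
C[2][1] = (9)*(7) + (-8)*(-4) = 95
= [[-16, -9], [-3, -29], [76, 95]]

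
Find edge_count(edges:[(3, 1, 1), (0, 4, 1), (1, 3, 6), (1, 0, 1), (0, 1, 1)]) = 5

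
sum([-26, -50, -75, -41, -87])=(-26) + (-50) + (-75) + (-41) + (-87)
= -279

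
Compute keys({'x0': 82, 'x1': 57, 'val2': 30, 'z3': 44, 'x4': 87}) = ['x0', 'x1', 'val2', 'z3', 'x4']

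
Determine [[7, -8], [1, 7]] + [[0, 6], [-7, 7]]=[[7, -2], [-6, 14]]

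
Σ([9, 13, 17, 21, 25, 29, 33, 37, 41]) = 9 + 13 + 17 + 21 + 25 + 29 + 33 + 37 + 41
= 225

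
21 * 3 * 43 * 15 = 40635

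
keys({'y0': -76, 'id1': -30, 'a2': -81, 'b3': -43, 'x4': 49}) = ['y0', 'id1', 'a2', 'b3', 'x4']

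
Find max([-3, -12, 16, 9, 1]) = 16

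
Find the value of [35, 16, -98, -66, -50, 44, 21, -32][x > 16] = [35, 44, 21]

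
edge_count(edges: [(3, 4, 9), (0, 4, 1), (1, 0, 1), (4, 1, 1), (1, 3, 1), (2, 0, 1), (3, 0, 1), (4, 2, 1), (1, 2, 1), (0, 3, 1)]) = 10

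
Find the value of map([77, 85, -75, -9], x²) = [5929, 7225, 5625, 81]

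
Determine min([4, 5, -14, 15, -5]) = -14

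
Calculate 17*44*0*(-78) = 0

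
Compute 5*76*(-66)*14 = -351120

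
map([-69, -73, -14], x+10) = -69+10=-59, -73+10=-63, -14+10=-4
= [-59, -63, -4]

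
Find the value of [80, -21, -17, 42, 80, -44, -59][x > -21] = keep x where x > -21: 80✓, -21✗, -17✓, 42✓, 80✓, -44✗, -59✗
= [80, -17, 42, 80]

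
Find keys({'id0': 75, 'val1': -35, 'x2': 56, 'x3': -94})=['id0', 'val1', 'x2', 'x3']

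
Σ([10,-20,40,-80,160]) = 110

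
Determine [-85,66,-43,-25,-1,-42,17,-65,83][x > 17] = [66, 83]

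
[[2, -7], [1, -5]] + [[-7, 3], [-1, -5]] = [[-5, -4], [0, -10]]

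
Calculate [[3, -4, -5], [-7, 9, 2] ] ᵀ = [[3, -7], [-4, 9], [-5, 2]]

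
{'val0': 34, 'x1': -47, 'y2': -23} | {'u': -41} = {'val0': 34, 'x1': -47, 'y2': -23, 'u': -41}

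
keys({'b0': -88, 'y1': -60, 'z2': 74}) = ['b0', 'y1', 'z2']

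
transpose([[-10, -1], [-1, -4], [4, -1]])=[[-10, -1, 4], [-1, -4, -1]]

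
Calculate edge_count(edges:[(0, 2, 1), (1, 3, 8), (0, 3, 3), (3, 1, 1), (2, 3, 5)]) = 5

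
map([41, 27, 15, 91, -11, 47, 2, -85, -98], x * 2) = [82, 54, 30, 182, -22, 94, 4, -170, -196]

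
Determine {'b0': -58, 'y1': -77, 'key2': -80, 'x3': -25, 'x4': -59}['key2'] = -80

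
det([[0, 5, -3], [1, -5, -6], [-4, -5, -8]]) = (1)*(0)*det([[-5, -6], [-5, -8]]) + (-1)*(5)*det([[1, -6], [-4, -8]]) + (1)*(-3)*det([[1, -5], [-4, -5]])
= 0 + 160 + 75
= 235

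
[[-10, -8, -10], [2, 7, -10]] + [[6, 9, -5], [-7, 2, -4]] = [[-4, 1, -15], [-5, 9, -14]]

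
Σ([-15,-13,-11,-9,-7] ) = -55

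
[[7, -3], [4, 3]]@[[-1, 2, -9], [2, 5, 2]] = [[-13, -1, -69], [2, 23, -30]]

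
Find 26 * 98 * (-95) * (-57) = 13797420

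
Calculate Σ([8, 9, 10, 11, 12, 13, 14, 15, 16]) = 8 + 9 + 10 + 11 + 12 + 13 + 14 + 15 + 16
= 108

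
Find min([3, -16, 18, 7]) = -16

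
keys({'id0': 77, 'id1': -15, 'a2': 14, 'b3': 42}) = ['id0', 'id1', 'a2', 'b3']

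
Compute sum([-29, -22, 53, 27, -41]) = (-29) + (-22) + 53 + 27 + (-41)
= -12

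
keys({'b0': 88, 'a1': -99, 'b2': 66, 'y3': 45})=['b0', 'a1', 'b2', 'y3']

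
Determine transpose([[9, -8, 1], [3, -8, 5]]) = [[9, 3], [-8, -8], [1, 5]]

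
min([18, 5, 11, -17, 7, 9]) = -17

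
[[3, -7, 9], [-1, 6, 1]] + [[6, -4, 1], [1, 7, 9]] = [[9, -11, 10], [0, 13, 10]]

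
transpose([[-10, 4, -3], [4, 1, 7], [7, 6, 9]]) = [[-10, 4, 7], [4, 1, 6], [-3, 7, 9]]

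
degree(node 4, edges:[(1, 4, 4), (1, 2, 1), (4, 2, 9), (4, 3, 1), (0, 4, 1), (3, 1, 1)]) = incident: (1,4), (4,2), (4,3), (0,4)
= 4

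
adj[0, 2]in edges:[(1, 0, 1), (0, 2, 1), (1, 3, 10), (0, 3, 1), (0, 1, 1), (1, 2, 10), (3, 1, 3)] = 1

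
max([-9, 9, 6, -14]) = 9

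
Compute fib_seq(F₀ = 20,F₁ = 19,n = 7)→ F_2 = F_1 + F_0 = 39
F_3 = F_2 + F_1 = 58
F_4 = F_3 + F_2 = 97
...
= [20, 19, 39, 58, 97, 155, 252]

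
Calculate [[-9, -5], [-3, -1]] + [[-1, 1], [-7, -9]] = [[-10, -4], [-10, -10]]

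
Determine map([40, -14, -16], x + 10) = [50, -4, -6]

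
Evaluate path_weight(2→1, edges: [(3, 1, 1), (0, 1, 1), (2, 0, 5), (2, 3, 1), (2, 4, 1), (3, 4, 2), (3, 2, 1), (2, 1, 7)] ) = w(2→1)=7
= 7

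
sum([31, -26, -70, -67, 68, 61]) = -3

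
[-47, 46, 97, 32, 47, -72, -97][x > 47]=keep x where x > 47: -47✗, 46✗, 97✓, 32✗, 47✗, -72✗, -97✗
= [97]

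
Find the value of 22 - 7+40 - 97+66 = 24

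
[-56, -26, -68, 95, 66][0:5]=[-56, -26, -68, 95, 66]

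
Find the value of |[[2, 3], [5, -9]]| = -33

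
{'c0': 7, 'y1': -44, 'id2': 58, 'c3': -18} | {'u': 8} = {'c0': 7, 'y1': -44, 'id2': 58, 'c3': -18, 'u': 8}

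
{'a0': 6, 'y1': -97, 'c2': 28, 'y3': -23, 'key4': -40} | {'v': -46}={'a0': 6, 'y1': -97, 'c2': 28, 'y3': -23, 'key4': -40, 'v': -46}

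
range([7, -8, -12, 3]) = 19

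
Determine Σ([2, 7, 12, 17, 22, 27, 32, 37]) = 2 + 7 + 12 + 17 + 22 + 27 + 32 + 37
= 156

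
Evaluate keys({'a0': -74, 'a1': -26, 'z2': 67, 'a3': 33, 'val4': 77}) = ['a0', 'a1', 'z2', 'a3', 'val4']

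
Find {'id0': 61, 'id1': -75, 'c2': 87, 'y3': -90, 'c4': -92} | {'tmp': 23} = {'id0': 61, 'id1': -75, 'c2': 87, 'y3': -90, 'c4': -92, 'tmp': 23}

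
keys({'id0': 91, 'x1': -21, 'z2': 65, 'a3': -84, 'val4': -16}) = ['id0', 'x1', 'z2', 'a3', 'val4']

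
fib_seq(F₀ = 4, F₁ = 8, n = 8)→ [4, 8, 12, 20, 32, 52, 84, 136]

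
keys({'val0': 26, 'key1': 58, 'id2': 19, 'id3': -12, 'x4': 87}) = ['val0', 'key1', 'id2', 'id3', 'x4']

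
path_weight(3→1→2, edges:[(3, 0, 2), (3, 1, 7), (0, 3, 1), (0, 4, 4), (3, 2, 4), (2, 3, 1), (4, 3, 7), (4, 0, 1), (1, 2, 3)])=10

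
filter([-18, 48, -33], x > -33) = keep x where x > -33: -18✓, 48✓, -33✗
= [-18, 48]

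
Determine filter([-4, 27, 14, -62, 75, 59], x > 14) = keep x where x > 14: -4✗, 27✓, 14✗, -62✗, 75✓, 59✓
= [27, 75, 59]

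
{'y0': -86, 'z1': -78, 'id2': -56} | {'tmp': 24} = {'y0': -86, 'z1': -78, 'id2': -56, 'tmp': 24}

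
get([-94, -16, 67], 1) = -16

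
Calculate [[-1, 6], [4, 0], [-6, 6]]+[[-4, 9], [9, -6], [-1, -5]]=[[-5, 15], [13, -6], [-7, 1]]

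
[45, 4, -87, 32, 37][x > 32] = keep x where x > 32: 45✓, 4✗, -87✗, 32✗, 37✓
= [45, 37]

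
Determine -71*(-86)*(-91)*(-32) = 17780672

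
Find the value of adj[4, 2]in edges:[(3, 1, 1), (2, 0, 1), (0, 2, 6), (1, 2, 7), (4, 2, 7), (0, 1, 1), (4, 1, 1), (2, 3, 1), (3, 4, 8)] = 7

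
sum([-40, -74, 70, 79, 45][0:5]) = slice → [-40, -74, 70, 79, 45]
(-40) + (-74) + 70 + 79 + 45
= 80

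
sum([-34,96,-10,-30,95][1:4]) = 56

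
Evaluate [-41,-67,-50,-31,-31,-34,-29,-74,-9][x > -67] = keep x where x > -67: -41✓, -67✗, -50✓, -31✓, -31✓, -34✓, -29✓, -74✗, -9✓
= [-41, -50, -31, -31, -34, -29, -9]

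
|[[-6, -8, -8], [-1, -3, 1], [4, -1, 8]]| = -62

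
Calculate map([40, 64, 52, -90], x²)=(40)²=1600, (64)²=4096, (52)²=2704, (-90)²=8100
= [1600, 4096, 2704, 8100]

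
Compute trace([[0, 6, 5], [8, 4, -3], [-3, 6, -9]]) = -5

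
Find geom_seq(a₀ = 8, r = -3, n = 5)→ [8, -24, 72, -216, 648]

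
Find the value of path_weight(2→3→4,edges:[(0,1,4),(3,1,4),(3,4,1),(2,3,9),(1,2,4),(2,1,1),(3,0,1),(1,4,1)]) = w(2→3)=9 + w(3→4)=1
= 10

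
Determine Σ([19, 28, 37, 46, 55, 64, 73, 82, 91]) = 495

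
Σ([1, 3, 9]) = 1 + 3 + 9
= 13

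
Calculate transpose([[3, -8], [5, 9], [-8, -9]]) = [[3, 5, -8], [-8, 9, -9]]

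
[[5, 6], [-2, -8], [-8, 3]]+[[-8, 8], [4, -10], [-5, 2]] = [[-3, 14], [2, -18], [-13, 5]]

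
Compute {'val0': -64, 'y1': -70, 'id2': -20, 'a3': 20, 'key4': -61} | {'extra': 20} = {'val0': -64, 'y1': -70, 'id2': -20, 'a3': 20, 'key4': -61, 'extra': 20}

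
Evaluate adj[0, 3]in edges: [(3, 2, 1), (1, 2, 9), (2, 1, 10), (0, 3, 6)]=6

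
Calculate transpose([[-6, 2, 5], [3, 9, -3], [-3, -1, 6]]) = [[-6, 3, -3], [2, 9, -1], [5, -3, 6]]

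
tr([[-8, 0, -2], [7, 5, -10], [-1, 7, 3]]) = diagonal: (-8) + 5 + 3
= 0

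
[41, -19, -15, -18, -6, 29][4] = -6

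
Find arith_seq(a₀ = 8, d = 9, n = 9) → a_0 = 8 + 0*9 = 8
a_1 = 8 + 1*9 = 17
a_2 = 8 + 2*9 = 26
...
= [8, 17, 26, 35, 44, 53, 62, 71, 80]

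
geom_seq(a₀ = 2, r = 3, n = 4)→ a_0 = 2*3^0 = 2
a_1 = 2*3^1 = 6
a_2 = 2*3^2 = 18
...
= [2, 6, 18, 54]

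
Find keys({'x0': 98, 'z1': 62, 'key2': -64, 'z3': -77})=['x0', 'z1', 'key2', 'z3']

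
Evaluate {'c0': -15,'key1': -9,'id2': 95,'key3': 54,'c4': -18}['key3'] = 54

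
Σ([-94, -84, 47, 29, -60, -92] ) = -254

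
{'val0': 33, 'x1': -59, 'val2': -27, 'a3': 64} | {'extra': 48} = {'val0': 33, 'x1': -59, 'val2': -27, 'a3': 64, 'extra': 48}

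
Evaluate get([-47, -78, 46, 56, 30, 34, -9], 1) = -78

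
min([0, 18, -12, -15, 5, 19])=-15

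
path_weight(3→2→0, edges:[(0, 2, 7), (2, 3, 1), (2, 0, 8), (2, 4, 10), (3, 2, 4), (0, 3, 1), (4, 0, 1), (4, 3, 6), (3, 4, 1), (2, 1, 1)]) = w(3→2)=4 + w(2→0)=8
= 12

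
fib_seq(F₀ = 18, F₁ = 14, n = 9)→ [18, 14, 32, 46, 78, 124, 202, 326, 528]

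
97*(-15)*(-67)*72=7018920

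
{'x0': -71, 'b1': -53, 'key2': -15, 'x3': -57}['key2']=-15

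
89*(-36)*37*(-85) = 10076580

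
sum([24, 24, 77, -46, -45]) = 34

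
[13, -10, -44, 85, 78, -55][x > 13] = [85, 78]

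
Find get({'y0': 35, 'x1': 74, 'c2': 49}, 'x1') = 74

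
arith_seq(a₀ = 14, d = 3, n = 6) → [14, 17, 20, 23, 26, 29]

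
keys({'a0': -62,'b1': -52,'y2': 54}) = ['a0', 'b1', 'y2']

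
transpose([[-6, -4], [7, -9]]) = [[-6, 7], [-4, -9]]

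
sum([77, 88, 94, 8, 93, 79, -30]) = 77 + 88 + 94 + 8 + 93 + 79 + (-30)
= 409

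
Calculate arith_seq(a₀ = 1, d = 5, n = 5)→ a_0 = 1 + 0*5 = 1
a_1 = 1 + 1*5 = 6
a_2 = 1 + 2*5 = 11
...
= [1, 6, 11, 16, 21]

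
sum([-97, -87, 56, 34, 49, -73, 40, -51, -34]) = (-97) + (-87) + 56 + 34 + 49 + (-73) + 40 + (-51) + (-34)
= -163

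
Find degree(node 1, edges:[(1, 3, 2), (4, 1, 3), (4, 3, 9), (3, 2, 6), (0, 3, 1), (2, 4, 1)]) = incident: (1,3), (4,1)
= 2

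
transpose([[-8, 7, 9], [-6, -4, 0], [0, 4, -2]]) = [[-8, -6, 0], [7, -4, 4], [9, 0, -2]]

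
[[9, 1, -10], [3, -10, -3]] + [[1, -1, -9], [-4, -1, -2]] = [[10, 0, -19], [-1, -11, -5]]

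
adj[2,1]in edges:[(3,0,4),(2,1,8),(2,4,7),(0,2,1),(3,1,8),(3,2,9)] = 8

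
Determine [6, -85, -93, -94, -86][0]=6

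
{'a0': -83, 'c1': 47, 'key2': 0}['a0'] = -83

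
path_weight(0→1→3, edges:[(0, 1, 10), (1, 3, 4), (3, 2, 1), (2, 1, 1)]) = 14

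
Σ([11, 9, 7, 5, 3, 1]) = 11 + 9 + 7 + 5 + 3 + 1
= 36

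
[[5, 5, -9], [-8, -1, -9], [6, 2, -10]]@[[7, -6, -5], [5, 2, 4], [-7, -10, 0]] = [[123, 70, -5], [2, 136, 36], [122, 68, -22]]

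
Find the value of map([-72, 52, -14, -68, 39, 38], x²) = (-72)²=5184, (52)²=2704, (-14)²=196, (-68)²=4624, (39)²=1521, (38)²=1444
= [5184, 2704, 196, 4624, 1521, 1444]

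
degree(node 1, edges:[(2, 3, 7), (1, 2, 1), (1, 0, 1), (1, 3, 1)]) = 3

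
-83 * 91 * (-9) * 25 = 1699425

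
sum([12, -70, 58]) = 0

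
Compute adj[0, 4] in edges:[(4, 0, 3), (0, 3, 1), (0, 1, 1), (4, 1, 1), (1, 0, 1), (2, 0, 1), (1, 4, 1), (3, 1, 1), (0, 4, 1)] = 1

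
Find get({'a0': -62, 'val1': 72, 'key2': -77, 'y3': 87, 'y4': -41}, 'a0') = -62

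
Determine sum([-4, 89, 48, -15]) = 118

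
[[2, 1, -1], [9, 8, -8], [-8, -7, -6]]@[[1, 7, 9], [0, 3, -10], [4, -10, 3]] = C[0][0] = (2)*(1) + (1)*(0) + (-1)*(4) = -2
C[0][1] = (2)*(7) + (1)*(3) + (-1)*(-10) = 27
C[0][2] = (2)*(9) + (1)*(-10) + (-1)*(3) = 5
C[1][0] = (9)*(1) + (8)*(0) + (-8)*(4) = -23
C[1][1] = (9)*(7) + (8)*(3) + (-8)*(-10) = 167
C[1][2] = (9)*(9) + (8)*(-10) + (-8)*(3) = -23
... (3 more cells)
= [[-2, 27, 5], [-23, 167, -23], [-32, -17, -20]]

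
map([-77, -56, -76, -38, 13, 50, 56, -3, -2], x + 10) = -77+10=-67, -56+10=-46, -76+10=-66, -38+10=-28, 13+10=23, 50+10=60, 56+10=66, -3+10=7, -2+10=8
= [-67, -46, -66, -28, 23, 60, 66, 7, 8]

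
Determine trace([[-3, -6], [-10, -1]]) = diagonal: (-3) + (-1)
= -4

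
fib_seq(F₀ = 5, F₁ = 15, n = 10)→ F_2 = F_1 + F_0 = 20
F_3 = F_2 + F_1 = 35
F_4 = F_3 + F_2 = 55
...
= [5, 15, 20, 35, 55, 90, 145, 235, 380, 615]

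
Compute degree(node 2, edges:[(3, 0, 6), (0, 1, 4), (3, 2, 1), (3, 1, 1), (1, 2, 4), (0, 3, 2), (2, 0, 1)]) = incident: (3,2), (1,2), (2,0)
= 3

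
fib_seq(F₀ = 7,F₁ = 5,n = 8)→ F_2 = F_1 + F_0 = 12
F_3 = F_2 + F_1 = 17
F_4 = F_3 + F_2 = 29
...
= [7, 5, 12, 17, 29, 46, 75, 121]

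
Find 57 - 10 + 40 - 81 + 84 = 90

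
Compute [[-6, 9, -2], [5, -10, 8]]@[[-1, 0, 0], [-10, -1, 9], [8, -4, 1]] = C[0][0] = (-6)*(-1) + (9)*(-10) + (-2)*(8) = -100
C[0][1] = (-6)*(0) + (9)*(-1) + (-2)*(-4) = -1
C[0][2] = (-6)*(0) + (9)*(9) + (-2)*(1) = 79
C[1][0] = (5)*(-1) + (-10)*(-10) + (8)*(8) = 159
C[1][1] = (5)*(0) + (-10)*(-1) + (8)*(-4) = -22
C[1][2] = (5)*(0) + (-10)*(9) + (8)*(1) = -82
= [[-100, -1, 79], [159, -22, -82]]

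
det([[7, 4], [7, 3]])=-7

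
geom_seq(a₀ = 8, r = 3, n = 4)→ [8, 24, 72, 216]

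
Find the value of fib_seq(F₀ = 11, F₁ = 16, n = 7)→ [11, 16, 27, 43, 70, 113, 183]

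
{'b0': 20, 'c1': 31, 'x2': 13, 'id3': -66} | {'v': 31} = {'b0': 20, 'c1': 31, 'x2': 13, 'id3': -66, 'v': 31}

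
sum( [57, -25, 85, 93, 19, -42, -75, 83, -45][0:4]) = 210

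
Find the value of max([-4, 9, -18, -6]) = 9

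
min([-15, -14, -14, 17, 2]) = -15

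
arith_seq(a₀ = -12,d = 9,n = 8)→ [-12, -3, 6, 15, 24, 33, 42, 51]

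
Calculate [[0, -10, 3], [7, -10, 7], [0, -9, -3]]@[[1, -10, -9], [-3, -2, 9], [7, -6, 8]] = [[51, 2, -66], [86, -92, -97], [6, 36, -105]]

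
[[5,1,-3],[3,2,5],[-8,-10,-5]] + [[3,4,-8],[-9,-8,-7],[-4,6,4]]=[[8, 5, -11], [-6, -6, -2], [-12, -4, -1]]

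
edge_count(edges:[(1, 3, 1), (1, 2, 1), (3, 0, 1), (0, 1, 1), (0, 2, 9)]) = 5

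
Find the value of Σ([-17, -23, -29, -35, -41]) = (-17) + (-23) + (-29) + (-35) + (-41)
= -145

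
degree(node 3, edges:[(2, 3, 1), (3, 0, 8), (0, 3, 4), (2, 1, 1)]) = incident: (2,3), (3,0), (0,3)
= 3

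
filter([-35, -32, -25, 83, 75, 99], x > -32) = keep x where x > -32: -35✗, -32✗, -25✓, 83✓, 75✓, 99✓
= [-25, 83, 75, 99]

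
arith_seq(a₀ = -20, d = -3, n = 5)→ [-20, -23, -26, -29, -32]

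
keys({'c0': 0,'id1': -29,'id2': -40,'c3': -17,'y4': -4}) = ['c0', 'id1', 'id2', 'c3', 'y4']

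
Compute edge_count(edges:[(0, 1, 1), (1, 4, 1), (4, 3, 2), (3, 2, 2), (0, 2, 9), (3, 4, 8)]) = 6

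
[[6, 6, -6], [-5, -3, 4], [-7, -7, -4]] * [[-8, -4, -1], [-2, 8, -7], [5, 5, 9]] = [[-90, -6, -102], [66, 16, 62], [50, -48, 20]]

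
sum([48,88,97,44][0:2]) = 136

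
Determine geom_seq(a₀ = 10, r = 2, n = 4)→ a_0 = 10*2^0 = 10
a_1 = 10*2^1 = 20
a_2 = 10*2^2 = 40
...
= [10, 20, 40, 80]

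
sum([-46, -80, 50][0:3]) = -76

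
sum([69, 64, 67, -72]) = 69 + 64 + 67 + (-72)
= 128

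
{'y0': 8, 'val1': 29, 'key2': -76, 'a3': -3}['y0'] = 8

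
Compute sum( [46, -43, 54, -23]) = 46 + (-43) + 54 + (-23)
= 34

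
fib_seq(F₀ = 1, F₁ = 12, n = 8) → F_2 = F_1 + F_0 = 13
F_3 = F_2 + F_1 = 25
F_4 = F_3 + F_2 = 38
...
= [1, 12, 13, 25, 38, 63, 101, 164]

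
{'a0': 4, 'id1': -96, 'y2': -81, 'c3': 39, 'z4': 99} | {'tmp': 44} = {'a0': 4, 'id1': -96, 'y2': -81, 'c3': 39, 'z4': 99, 'tmp': 44}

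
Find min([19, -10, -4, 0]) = -10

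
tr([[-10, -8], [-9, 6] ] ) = diagonal: (-10) + 6
= -4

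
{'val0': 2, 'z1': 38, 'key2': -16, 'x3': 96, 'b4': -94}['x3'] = 96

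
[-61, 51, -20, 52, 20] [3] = 52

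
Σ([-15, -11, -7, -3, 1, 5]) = (-15) + (-11) + (-7) + (-3) + 1 + 5
= -30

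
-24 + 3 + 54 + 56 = 89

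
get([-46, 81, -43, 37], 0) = -46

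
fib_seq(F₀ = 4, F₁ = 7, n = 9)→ [4, 7, 11, 18, 29, 47, 76, 123, 199]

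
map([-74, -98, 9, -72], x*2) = [-148, -196, 18, -144]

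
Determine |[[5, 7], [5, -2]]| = -45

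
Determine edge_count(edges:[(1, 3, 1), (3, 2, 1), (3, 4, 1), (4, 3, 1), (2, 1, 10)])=5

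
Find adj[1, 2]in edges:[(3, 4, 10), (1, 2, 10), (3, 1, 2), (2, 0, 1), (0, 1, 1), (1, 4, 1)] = 10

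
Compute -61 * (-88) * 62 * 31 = 10317296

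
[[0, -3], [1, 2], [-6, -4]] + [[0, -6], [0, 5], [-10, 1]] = [[0, -9], [1, 7], [-16, -3]]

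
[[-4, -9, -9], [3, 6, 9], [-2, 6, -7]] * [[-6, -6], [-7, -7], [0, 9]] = C[0][0] = (-4)*(-6) + (-9)*(-7) + (-9)*(0) = 87
C[0][1] = (-4)*(-6) + (-9)*(-7) + (-9)*(9) = 6
C[1][0] = (3)*(-6) + (6)*(-7) + (9)*(0) = -60
C[1][1] = (3)*(-6) + (6)*(-7) + (9)*(9) = 21
C[2][0] = (-2)*(-6) + (6)*(-7) + (-7)*(0) = -30
C[2][1] = (-2)*(-6) + (6)*(-7) + (-7)*(9) = -93
= [[87, 6], [-60, 21], [-30, -93]]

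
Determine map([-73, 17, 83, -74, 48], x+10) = -73+10=-63, 17+10=27, 83+10=93, -74+10=-64, 48+10=58
= [-63, 27, 93, -64, 58]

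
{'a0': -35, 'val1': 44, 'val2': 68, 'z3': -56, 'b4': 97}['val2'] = 68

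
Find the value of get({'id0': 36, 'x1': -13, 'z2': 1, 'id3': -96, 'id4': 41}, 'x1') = -13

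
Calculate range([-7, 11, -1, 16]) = 23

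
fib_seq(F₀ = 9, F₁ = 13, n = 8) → [9, 13, 22, 35, 57, 92, 149, 241]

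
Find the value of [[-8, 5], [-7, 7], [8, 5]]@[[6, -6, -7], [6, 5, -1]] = [[-18, 73, 51], [0, 77, 42], [78, -23, -61]]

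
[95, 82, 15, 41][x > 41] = [95, 82]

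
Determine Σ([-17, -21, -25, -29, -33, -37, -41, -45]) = (-17) + (-21) + (-25) + (-29) + (-33) + (-37) + (-41) + (-45)
= -248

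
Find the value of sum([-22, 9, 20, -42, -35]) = (-22) + 9 + 20 + (-42) + (-35)
= -70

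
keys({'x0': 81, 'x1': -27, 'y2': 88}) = ['x0', 'x1', 'y2']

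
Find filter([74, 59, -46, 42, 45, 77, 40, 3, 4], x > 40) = keep x where x > 40: 74✓, 59✓, -46✗, 42✓, 45✓, 77✓, 40✗, 3✗, 4✗
= [74, 59, 42, 45, 77]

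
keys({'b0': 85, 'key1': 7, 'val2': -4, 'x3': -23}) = ['b0', 'key1', 'val2', 'x3']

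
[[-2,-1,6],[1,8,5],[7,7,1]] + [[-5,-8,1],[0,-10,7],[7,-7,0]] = [[-7, -9, 7], [1, -2, 12], [14, 0, 1]]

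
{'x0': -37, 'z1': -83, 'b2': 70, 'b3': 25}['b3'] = 25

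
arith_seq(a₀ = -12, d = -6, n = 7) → [-12, -18, -24, -30, -36, -42, -48]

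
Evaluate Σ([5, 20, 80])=105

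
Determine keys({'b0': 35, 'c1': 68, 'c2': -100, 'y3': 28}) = ['b0', 'c1', 'c2', 'y3']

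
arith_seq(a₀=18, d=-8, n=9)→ [18, 10, 2, -6, -14, -22, -30, -38, -46]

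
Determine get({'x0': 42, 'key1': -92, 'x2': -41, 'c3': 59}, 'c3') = 59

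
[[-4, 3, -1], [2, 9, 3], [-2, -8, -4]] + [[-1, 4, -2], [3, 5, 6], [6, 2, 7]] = [[-5, 7, -3], [5, 14, 9], [4, -6, 3]]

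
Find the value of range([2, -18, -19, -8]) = 21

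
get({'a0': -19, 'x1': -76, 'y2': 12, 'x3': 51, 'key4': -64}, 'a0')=-19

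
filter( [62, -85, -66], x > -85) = keep x where x > -85: 62✓, -85✗, -66✓
= [62, -66]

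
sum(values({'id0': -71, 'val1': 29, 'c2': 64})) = 22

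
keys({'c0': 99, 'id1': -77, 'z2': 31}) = ['c0', 'id1', 'z2']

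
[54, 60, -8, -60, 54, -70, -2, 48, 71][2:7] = [-8, -60, 54, -70, -2]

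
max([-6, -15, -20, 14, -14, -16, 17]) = 17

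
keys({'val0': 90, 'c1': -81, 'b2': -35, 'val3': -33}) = ['val0', 'c1', 'b2', 'val3']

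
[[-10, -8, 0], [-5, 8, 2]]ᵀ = [[-10, -5], [-8, 8], [0, 2]]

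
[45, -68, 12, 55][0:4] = [45, -68, 12, 55]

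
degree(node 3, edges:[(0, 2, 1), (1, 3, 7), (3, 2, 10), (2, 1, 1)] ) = 2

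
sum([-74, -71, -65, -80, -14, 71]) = (-74) + (-71) + (-65) + (-80) + (-14) + 71
= -233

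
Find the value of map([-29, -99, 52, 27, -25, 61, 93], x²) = (-29)²=841, (-99)²=9801, (52)²=2704, (27)²=729, (-25)²=625, (61)²=3721, (93)²=8649
= [841, 9801, 2704, 729, 625, 3721, 8649]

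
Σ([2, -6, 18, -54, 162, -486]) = 2 + -6 + 18 + -54 + 162 + -486
= -364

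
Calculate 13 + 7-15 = 5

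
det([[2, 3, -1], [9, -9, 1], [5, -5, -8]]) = (1)*(2)*det([[-9, 1], [-5, -8]]) + (-1)*(3)*det([[9, 1], [5, -8]]) + (1)*(-1)*det([[9, -9], [5, -5]])
= 154 + 231 + 0
= 385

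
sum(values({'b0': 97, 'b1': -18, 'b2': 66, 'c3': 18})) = 163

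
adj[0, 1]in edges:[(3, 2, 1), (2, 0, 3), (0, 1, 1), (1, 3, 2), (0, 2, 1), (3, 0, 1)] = 1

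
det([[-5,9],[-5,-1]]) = 50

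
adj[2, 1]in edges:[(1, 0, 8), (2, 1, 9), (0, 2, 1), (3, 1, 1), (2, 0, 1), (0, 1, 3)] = 9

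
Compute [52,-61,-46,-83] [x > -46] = [52]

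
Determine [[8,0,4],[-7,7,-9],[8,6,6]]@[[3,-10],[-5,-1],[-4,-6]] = [[8, -104], [-20, 117], [-30, -122]]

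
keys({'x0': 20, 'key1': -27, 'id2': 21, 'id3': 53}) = ['x0', 'key1', 'id2', 'id3']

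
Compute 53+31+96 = 180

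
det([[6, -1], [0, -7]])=(6)*(-7) - (-1)*(0)
= -42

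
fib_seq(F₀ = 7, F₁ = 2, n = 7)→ F_2 = F_1 + F_0 = 9
F_3 = F_2 + F_1 = 11
F_4 = F_3 + F_2 = 20
...
= [7, 2, 9, 11, 20, 31, 51]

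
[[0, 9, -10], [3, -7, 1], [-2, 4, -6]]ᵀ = [[0, 3, -2], [9, -7, 4], [-10, 1, -6]]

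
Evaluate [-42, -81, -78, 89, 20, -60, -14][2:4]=[-78, 89]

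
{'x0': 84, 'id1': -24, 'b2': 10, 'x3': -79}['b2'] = 10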